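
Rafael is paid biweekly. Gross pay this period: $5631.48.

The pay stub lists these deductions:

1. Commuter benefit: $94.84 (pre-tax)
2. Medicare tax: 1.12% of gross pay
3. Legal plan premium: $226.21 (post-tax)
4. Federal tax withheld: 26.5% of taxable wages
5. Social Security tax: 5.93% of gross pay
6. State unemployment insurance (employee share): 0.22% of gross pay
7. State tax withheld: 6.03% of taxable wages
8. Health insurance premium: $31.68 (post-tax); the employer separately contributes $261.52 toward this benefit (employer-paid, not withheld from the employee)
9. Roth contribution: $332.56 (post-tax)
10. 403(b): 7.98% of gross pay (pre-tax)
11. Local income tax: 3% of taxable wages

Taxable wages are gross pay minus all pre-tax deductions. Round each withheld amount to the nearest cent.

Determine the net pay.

$2279.89

Commuter benefit: $94.84
403(b): $5631.48 × 0.0798 = $449.39
Pre-tax total = $94.84 + $449.39 = $544.23
Taxable wages = $5631.48 − $544.23 = $5087.25
State tax withheld: $5087.25 × 0.0603 = $306.76
Local income tax: $5087.25 × 0.03 = $152.62
Federal tax withheld: $5087.25 × 0.265 = $1348.12
State unemployment insurance (employee share): $5631.48 × 0.0022 = $12.39
Social Security tax: $5631.48 × 0.0593 = $333.95
Medicare tax: $5631.48 × 0.0112 = $63.07
Legal plan premium: $226.21
Roth contribution: $332.56
Health insurance premium: $31.68
(Employer's $261.52 toward health insurance premium is not withheld from the employee.)
Total deductions = $94.84 + $449.39 + $306.76 + $152.62 + $1348.12 + $12.39 + $333.95 + $63.07 + $226.21 + $332.56 + $31.68 = $3351.59
Net pay = $5631.48 − $3351.59 = $2279.89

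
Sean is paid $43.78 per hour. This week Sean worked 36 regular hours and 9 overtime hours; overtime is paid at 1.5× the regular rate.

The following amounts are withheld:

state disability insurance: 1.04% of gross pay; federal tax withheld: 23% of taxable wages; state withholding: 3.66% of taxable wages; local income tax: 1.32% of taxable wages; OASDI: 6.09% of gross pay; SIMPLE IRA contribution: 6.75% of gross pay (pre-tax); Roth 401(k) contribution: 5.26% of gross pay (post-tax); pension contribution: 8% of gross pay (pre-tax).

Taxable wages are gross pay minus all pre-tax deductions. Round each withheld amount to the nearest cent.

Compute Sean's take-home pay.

Regular pay: 36 × $43.78 = $1,576.08
Overtime pay: 9 × $43.78 × 1.5 = $591.03
Gross pay = $1,576.08 + $591.03 = $2,167.11
SIMPLE IRA contribution: $2,167.11 × 0.0675 = $146.28
Pension contribution: $2,167.11 × 0.08 = $173.37
Pre-tax total = $146.28 + $173.37 = $319.65
Taxable wages = $2,167.11 − $319.65 = $1,847.46
Federal tax withheld: $1,847.46 × 0.23 = $424.92
Local income tax: $1,847.46 × 0.0132 = $24.39
State withholding: $1,847.46 × 0.0366 = $67.62
OASDI: $2,167.11 × 0.0609 = $131.98
State disability insurance: $2,167.11 × 0.0104 = $22.54
Roth 401(k) contribution: $2,167.11 × 0.0526 = $113.99
Total deductions = $146.28 + $173.37 + $424.92 + $24.39 + $67.62 + $131.98 + $22.54 + $113.99 = $1,105.09
Net pay = $2,167.11 − $1,105.09 = $1,062.02

$1,062.02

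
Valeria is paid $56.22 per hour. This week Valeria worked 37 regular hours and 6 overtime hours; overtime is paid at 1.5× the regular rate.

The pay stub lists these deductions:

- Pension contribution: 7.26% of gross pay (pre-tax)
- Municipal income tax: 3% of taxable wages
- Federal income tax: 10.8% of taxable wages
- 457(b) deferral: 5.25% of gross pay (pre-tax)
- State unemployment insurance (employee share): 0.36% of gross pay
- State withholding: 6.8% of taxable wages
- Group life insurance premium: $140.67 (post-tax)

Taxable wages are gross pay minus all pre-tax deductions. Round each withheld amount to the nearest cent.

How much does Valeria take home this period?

Regular pay: 37 × $56.22 = $2,080.14
Overtime pay: 6 × $56.22 × 1.5 = $505.98
Gross pay = $2,080.14 + $505.98 = $2,586.12
457(b) deferral: $2,586.12 × 0.0525 = $135.77
Pension contribution: $2,586.12 × 0.0726 = $187.75
Pre-tax total = $135.77 + $187.75 = $323.52
Taxable wages = $2,586.12 − $323.52 = $2,262.60
Municipal income tax: $2,262.60 × 0.03 = $67.88
State withholding: $2,262.60 × 0.068 = $153.86
Federal income tax: $2,262.60 × 0.108 = $244.36
State unemployment insurance (employee share): $2,586.12 × 0.0036 = $9.31
Group life insurance premium: $140.67
Total deductions = $135.77 + $187.75 + $67.88 + $153.86 + $244.36 + $9.31 + $140.67 = $939.60
Net pay = $2,586.12 − $939.60 = $1,646.52

$1,646.52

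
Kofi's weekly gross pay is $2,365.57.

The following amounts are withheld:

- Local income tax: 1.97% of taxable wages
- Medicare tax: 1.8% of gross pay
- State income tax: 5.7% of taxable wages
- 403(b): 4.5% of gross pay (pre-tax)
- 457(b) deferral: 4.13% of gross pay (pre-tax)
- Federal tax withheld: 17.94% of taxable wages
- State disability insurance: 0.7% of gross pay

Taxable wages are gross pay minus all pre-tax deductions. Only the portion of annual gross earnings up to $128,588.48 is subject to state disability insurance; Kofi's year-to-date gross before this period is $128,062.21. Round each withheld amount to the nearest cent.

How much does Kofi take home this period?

$1,561.62

457(b) deferral: $2,365.57 × 0.0413 = $97.70
403(b): $2,365.57 × 0.045 = $106.45
Pre-tax total = $97.70 + $106.45 = $204.15
Taxable wages = $2,365.57 − $204.15 = $2,161.42
Local income tax: $2,161.42 × 0.0197 = $42.58
Federal tax withheld: $2,161.42 × 0.1794 = $387.76
State income tax: $2,161.42 × 0.057 = $123.20
State disability insurance: only $128,588.48 − $128,062.21 = $526.27 of this check is subject → $526.27 × 0.007 = $3.68
Medicare tax: $2,365.57 × 0.018 = $42.58
Total deductions = $97.70 + $106.45 + $42.58 + $387.76 + $123.20 + $3.68 + $42.58 = $803.95
Net pay = $2,365.57 − $803.95 = $1,561.62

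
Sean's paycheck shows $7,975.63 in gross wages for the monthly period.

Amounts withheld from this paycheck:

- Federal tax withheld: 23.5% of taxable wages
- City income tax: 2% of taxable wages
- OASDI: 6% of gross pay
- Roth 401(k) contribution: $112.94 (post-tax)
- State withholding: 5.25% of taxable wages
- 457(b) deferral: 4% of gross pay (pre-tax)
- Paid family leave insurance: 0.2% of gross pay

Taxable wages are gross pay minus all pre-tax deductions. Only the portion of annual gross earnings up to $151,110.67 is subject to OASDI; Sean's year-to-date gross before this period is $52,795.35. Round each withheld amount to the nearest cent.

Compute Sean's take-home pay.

457(b) deferral: $7,975.63 × 0.04 = $319.03
Taxable wages = $7,975.63 − $319.03 = $7,656.60
City income tax: $7,656.60 × 0.02 = $153.13
State withholding: $7,656.60 × 0.0525 = $401.97
Federal tax withheld: $7,656.60 × 0.235 = $1,799.30
OASDI: cap not yet reached, full $7,975.63 is subject → $7,975.63 × 0.06 = $478.54
Paid family leave insurance: $7,975.63 × 0.002 = $15.95
Roth 401(k) contribution: $112.94
Total deductions = $319.03 + $153.13 + $401.97 + $1,799.30 + $478.54 + $15.95 + $112.94 = $3,280.86
Net pay = $7,975.63 − $3,280.86 = $4,694.77

$4,694.77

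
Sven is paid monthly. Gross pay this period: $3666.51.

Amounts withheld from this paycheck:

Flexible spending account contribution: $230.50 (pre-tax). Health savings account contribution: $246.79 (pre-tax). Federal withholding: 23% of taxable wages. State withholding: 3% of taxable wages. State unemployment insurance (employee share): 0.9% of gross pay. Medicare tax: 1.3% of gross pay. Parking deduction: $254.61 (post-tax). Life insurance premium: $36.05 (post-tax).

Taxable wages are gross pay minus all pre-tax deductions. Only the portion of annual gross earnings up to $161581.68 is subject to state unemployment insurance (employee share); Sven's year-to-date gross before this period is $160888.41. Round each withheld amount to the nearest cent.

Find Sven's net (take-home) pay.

$2015.46

Flexible spending account contribution: $230.50
Health savings account contribution: $246.79
Pre-tax total = $230.50 + $246.79 = $477.29
Taxable wages = $3666.51 − $477.29 = $3189.22
Federal withholding: $3189.22 × 0.23 = $733.52
State withholding: $3189.22 × 0.03 = $95.68
Medicare tax: $3666.51 × 0.013 = $47.66
State unemployment insurance (employee share): only $161581.68 − $160888.41 = $693.27 of this check is subject → $693.27 × 0.009 = $6.24
Parking deduction: $254.61
Life insurance premium: $36.05
Total deductions = $230.50 + $246.79 + $733.52 + $95.68 + $47.66 + $6.24 + $254.61 + $36.05 = $1651.05
Net pay = $3666.51 − $1651.05 = $2015.46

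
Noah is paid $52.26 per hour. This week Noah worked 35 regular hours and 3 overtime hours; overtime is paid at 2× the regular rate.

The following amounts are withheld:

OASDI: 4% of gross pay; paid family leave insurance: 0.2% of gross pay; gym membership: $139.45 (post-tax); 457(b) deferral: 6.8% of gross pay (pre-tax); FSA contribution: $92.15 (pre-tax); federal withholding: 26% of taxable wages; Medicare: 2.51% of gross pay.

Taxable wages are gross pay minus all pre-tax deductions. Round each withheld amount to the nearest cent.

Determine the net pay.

$1,126.33

Regular pay: 35 × $52.26 = $1,829.10
Overtime pay: 3 × $52.26 × 2 = $313.56
Gross pay = $1,829.10 + $313.56 = $2,142.66
FSA contribution: $92.15
457(b) deferral: $2,142.66 × 0.068 = $145.70
Pre-tax total = $92.15 + $145.70 = $237.85
Taxable wages = $2,142.66 − $237.85 = $1,904.81
Federal withholding: $1,904.81 × 0.26 = $495.25
Medicare: $2,142.66 × 0.0251 = $53.78
Paid family leave insurance: $2,142.66 × 0.002 = $4.29
OASDI: $2,142.66 × 0.04 = $85.71
Gym membership: $139.45
Total deductions = $92.15 + $145.70 + $495.25 + $53.78 + $4.29 + $85.71 + $139.45 = $1,016.33
Net pay = $2,142.66 − $1,016.33 = $1,126.33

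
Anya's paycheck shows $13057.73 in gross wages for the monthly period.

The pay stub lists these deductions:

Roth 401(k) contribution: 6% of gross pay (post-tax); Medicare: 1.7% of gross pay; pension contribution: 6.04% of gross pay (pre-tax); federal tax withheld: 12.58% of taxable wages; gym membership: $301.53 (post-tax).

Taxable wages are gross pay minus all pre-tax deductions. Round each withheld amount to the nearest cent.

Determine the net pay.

$9418.62

Pension contribution: $13057.73 × 0.0604 = $788.69
Taxable wages = $13057.73 − $788.69 = $12269.04
Federal tax withheld: $12269.04 × 0.1258 = $1543.45
Medicare: $13057.73 × 0.017 = $221.98
Roth 401(k) contribution: $13057.73 × 0.06 = $783.46
Gym membership: $301.53
Total deductions = $788.69 + $1543.45 + $221.98 + $783.46 + $301.53 = $3639.11
Net pay = $13057.73 − $3639.11 = $9418.62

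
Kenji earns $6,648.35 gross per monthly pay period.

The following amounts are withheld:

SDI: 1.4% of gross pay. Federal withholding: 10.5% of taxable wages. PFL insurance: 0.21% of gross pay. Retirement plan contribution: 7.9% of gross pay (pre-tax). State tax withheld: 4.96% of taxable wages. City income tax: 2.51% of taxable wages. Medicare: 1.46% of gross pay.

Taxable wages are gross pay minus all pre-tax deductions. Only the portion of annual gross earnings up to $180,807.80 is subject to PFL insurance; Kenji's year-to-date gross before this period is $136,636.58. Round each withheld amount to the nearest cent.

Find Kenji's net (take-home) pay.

Retirement plan contribution: $6,648.35 × 0.079 = $525.22
Taxable wages = $6,648.35 − $525.22 = $6,123.13
City income tax: $6,123.13 × 0.0251 = $153.69
State tax withheld: $6,123.13 × 0.0496 = $303.71
Federal withholding: $6,123.13 × 0.105 = $642.93
PFL insurance: cap not yet reached, full $6,648.35 is subject → $6,648.35 × 0.0021 = $13.96
Medicare: $6,648.35 × 0.0146 = $97.07
SDI: $6,648.35 × 0.014 = $93.08
Total deductions = $525.22 + $153.69 + $303.71 + $642.93 + $13.96 + $97.07 + $93.08 = $1,829.66
Net pay = $6,648.35 − $1,829.66 = $4,818.69

$4,818.69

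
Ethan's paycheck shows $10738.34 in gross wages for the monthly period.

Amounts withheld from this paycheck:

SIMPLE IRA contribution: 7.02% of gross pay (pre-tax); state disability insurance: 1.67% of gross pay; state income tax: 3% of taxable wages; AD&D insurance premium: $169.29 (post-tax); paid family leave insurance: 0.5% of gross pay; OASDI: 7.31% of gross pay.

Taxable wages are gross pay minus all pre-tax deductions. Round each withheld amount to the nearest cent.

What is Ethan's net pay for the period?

SIMPLE IRA contribution: $10738.34 × 0.0702 = $753.83
Taxable wages = $10738.34 − $753.83 = $9984.51
State income tax: $9984.51 × 0.03 = $299.54
OASDI: $10738.34 × 0.0731 = $784.97
Paid family leave insurance: $10738.34 × 0.005 = $53.69
State disability insurance: $10738.34 × 0.0167 = $179.33
AD&D insurance premium: $169.29
Total deductions = $753.83 + $299.54 + $784.97 + $53.69 + $179.33 + $169.29 = $2240.65
Net pay = $10738.34 − $2240.65 = $8497.69

$8497.69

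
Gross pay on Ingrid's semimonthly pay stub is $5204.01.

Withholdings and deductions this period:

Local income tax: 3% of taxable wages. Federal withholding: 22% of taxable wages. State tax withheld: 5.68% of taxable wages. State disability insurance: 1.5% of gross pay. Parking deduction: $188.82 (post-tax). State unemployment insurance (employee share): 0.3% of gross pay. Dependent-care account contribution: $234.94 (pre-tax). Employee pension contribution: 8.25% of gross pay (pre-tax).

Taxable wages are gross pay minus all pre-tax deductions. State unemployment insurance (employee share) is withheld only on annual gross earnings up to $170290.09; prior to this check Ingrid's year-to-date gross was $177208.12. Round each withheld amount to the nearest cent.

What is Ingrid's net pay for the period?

$2880.07

Employee pension contribution: $5204.01 × 0.0825 = $429.33
Dependent-care account contribution: $234.94
Pre-tax total = $429.33 + $234.94 = $664.27
Taxable wages = $5204.01 − $664.27 = $4539.74
Federal withholding: $4539.74 × 0.22 = $998.74
State tax withheld: $4539.74 × 0.0568 = $257.86
Local income tax: $4539.74 × 0.03 = $136.19
State unemployment insurance (employee share): annual cap $170290.09 already reached (YTD $177208.12), so $0.00
State disability insurance: $5204.01 × 0.015 = $78.06
Parking deduction: $188.82
Total deductions = $429.33 + $234.94 + $998.74 + $257.86 + $136.19 + $0.00 + $78.06 + $188.82 = $2323.94
Net pay = $5204.01 − $2323.94 = $2880.07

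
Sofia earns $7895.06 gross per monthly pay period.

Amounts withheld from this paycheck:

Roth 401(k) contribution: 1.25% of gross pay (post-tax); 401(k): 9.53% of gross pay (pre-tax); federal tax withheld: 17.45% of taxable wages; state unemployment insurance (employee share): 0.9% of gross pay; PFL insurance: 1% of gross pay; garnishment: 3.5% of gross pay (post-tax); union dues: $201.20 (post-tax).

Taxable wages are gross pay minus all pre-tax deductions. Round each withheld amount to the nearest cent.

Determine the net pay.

$5170.04

401(k): $7895.06 × 0.0953 = $752.40
Taxable wages = $7895.06 − $752.40 = $7142.66
Federal tax withheld: $7142.66 × 0.1745 = $1246.39
State unemployment insurance (employee share): $7895.06 × 0.009 = $71.06
PFL insurance: $7895.06 × 0.01 = $78.95
Garnishment: $7895.06 × 0.035 = $276.33
Roth 401(k) contribution: $7895.06 × 0.0125 = $98.69
Union dues: $201.20
Total deductions = $752.40 + $1246.39 + $71.06 + $78.95 + $276.33 + $98.69 + $201.20 = $2725.02
Net pay = $7895.06 − $2725.02 = $5170.04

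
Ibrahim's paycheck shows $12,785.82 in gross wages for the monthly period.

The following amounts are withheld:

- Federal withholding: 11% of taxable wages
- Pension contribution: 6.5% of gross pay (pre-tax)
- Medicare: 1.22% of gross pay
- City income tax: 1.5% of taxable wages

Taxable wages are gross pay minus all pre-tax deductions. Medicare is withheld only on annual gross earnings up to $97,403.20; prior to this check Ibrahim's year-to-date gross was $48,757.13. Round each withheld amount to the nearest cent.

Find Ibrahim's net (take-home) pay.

$10,304.41

Pension contribution: $12,785.82 × 0.065 = $831.08
Taxable wages = $12,785.82 − $831.08 = $11,954.74
City income tax: $11,954.74 × 0.015 = $179.32
Federal withholding: $11,954.74 × 0.11 = $1,315.02
Medicare: cap not yet reached, full $12,785.82 is subject → $12,785.82 × 0.0122 = $155.99
Total deductions = $831.08 + $179.32 + $1,315.02 + $155.99 = $2,481.41
Net pay = $12,785.82 − $2,481.41 = $10,304.41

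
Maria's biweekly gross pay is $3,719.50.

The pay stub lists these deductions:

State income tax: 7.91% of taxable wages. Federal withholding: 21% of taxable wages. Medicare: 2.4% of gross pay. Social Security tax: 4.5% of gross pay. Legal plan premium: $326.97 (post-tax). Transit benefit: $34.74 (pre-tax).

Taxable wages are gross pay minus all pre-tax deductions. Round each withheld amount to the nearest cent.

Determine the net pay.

$2,035.88

Transit benefit: $34.74
Taxable wages = $3,719.50 − $34.74 = $3,684.76
State income tax: $3,684.76 × 0.0791 = $291.46
Federal withholding: $3,684.76 × 0.21 = $773.80
Social Security tax: $3,719.50 × 0.045 = $167.38
Medicare: $3,719.50 × 0.024 = $89.27
Legal plan premium: $326.97
Total deductions = $34.74 + $291.46 + $773.80 + $167.38 + $89.27 + $326.97 = $1,683.62
Net pay = $3,719.50 − $1,683.62 = $2,035.88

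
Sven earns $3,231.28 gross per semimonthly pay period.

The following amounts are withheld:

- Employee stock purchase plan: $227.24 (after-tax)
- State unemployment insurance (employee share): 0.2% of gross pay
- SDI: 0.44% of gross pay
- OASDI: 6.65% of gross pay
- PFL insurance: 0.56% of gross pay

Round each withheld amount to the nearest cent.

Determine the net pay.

State unemployment insurance (employee share): $3,231.28 × 0.002 = $6.46
SDI: $3,231.28 × 0.0044 = $14.22
PFL insurance: $3,231.28 × 0.0056 = $18.10
OASDI: $3,231.28 × 0.0665 = $214.88
Employee stock purchase plan: $227.24
Total deductions = $6.46 + $14.22 + $18.10 + $214.88 + $227.24 = $480.90
Net pay = $3,231.28 − $480.90 = $2,750.38

$2,750.38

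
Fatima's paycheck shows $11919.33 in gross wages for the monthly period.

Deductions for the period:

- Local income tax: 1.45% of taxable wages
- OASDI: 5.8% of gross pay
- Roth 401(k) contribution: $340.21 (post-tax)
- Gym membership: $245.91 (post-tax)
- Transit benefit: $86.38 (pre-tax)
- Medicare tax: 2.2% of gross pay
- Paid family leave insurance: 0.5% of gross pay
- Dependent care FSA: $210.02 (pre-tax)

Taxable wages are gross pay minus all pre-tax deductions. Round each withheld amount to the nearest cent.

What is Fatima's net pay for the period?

$9855.13

Transit benefit: $86.38
Dependent care FSA: $210.02
Pre-tax total = $86.38 + $210.02 = $296.40
Taxable wages = $11919.33 − $296.40 = $11622.93
Local income tax: $11622.93 × 0.0145 = $168.53
Medicare tax: $11919.33 × 0.022 = $262.23
OASDI: $11919.33 × 0.058 = $691.32
Paid family leave insurance: $11919.33 × 0.005 = $59.60
Gym membership: $245.91
Roth 401(k) contribution: $340.21
Total deductions = $86.38 + $210.02 + $168.53 + $262.23 + $691.32 + $59.60 + $245.91 + $340.21 = $2064.20
Net pay = $11919.33 − $2064.20 = $9855.13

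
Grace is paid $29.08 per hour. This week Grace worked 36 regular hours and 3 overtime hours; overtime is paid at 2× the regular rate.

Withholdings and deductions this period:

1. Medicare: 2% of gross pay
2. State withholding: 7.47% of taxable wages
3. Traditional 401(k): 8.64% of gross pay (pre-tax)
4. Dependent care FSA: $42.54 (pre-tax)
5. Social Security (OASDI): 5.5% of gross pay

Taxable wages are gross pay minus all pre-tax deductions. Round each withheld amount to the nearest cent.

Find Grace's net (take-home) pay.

Regular pay: 36 × $29.08 = $1046.88
Overtime pay: 3 × $29.08 × 2 = $174.48
Gross pay = $1046.88 + $174.48 = $1221.36
Dependent care FSA: $42.54
Traditional 401(k): $1221.36 × 0.0864 = $105.53
Pre-tax total = $42.54 + $105.53 = $148.07
Taxable wages = $1221.36 − $148.07 = $1073.29
State withholding: $1073.29 × 0.0747 = $80.17
Social Security (OASDI): $1221.36 × 0.055 = $67.17
Medicare: $1221.36 × 0.02 = $24.43
Total deductions = $42.54 + $105.53 + $80.17 + $67.17 + $24.43 = $319.84
Net pay = $1221.36 − $319.84 = $901.52

$901.52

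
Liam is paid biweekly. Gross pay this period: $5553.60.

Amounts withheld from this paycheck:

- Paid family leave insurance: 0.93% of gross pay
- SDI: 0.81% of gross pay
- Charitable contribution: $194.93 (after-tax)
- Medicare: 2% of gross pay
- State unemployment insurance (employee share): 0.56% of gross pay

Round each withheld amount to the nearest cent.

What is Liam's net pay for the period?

State unemployment insurance (employee share): $5553.60 × 0.0056 = $31.10
Paid family leave insurance: $5553.60 × 0.0093 = $51.65
SDI: $5553.60 × 0.0081 = $44.98
Medicare: $5553.60 × 0.02 = $111.07
Charitable contribution: $194.93
Total deductions = $31.10 + $51.65 + $44.98 + $111.07 + $194.93 = $433.73
Net pay = $5553.60 − $433.73 = $5119.87

$5119.87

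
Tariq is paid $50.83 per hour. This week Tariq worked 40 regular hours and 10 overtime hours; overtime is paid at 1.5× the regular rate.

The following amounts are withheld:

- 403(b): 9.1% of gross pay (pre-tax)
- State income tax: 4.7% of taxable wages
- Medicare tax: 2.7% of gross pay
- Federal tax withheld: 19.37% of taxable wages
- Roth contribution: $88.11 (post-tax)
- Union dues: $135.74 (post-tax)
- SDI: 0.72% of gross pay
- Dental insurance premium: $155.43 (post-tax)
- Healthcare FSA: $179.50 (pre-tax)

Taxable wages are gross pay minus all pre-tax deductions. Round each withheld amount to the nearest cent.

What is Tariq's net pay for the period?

Regular pay: 40 × $50.83 = $2033.20
Overtime pay: 10 × $50.83 × 1.5 = $762.45
Gross pay = $2033.20 + $762.45 = $2795.65
Healthcare FSA: $179.50
403(b): $2795.65 × 0.091 = $254.40
Pre-tax total = $179.50 + $254.40 = $433.90
Taxable wages = $2795.65 − $433.90 = $2361.75
Federal tax withheld: $2361.75 × 0.1937 = $457.47
State income tax: $2361.75 × 0.047 = $111.00
SDI: $2795.65 × 0.0072 = $20.13
Medicare tax: $2795.65 × 0.027 = $75.48
Dental insurance premium: $155.43
Union dues: $135.74
Roth contribution: $88.11
Total deductions = $179.50 + $254.40 + $457.47 + $111.00 + $20.13 + $75.48 + $155.43 + $135.74 + $88.11 = $1477.26
Net pay = $2795.65 − $1477.26 = $1318.39

$1318.39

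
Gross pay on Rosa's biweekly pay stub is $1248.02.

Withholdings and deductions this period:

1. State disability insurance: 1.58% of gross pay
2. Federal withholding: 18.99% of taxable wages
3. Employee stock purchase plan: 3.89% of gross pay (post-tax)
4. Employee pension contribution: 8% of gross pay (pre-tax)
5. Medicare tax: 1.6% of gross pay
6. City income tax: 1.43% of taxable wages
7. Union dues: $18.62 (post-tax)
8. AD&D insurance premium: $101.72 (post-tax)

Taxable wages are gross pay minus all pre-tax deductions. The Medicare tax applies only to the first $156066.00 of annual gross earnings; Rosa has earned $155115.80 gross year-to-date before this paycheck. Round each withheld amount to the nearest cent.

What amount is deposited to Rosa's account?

Employee pension contribution: $1248.02 × 0.08 = $99.84
Taxable wages = $1248.02 − $99.84 = $1148.18
Federal withholding: $1148.18 × 0.1899 = $218.04
City income tax: $1148.18 × 0.0143 = $16.42
State disability insurance: $1248.02 × 0.0158 = $19.72
Medicare tax: only $156066.00 − $155115.80 = $950.20 of this check is subject → $950.20 × 0.016 = $15.20
Union dues: $18.62
AD&D insurance premium: $101.72
Employee stock purchase plan: $1248.02 × 0.0389 = $48.55
Total deductions = $99.84 + $218.04 + $16.42 + $19.72 + $15.20 + $18.62 + $101.72 + $48.55 = $538.11
Net pay = $1248.02 − $538.11 = $709.91

$709.91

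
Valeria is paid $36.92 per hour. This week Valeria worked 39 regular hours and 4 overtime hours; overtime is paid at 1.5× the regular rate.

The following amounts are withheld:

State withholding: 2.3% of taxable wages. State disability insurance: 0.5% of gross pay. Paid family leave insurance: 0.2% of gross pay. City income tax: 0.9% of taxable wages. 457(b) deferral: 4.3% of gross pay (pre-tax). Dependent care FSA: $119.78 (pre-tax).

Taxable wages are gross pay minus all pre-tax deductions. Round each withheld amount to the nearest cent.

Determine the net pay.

$1,411.51

Regular pay: 39 × $36.92 = $1,439.88
Overtime pay: 4 × $36.92 × 1.5 = $221.52
Gross pay = $1,439.88 + $221.52 = $1,661.40
457(b) deferral: $1,661.40 × 0.043 = $71.44
Dependent care FSA: $119.78
Pre-tax total = $71.44 + $119.78 = $191.22
Taxable wages = $1,661.40 − $191.22 = $1,470.18
State withholding: $1,470.18 × 0.023 = $33.81
City income tax: $1,470.18 × 0.009 = $13.23
State disability insurance: $1,661.40 × 0.005 = $8.31
Paid family leave insurance: $1,661.40 × 0.002 = $3.32
Total deductions = $71.44 + $119.78 + $33.81 + $13.23 + $8.31 + $3.32 = $249.89
Net pay = $1,661.40 − $249.89 = $1,411.51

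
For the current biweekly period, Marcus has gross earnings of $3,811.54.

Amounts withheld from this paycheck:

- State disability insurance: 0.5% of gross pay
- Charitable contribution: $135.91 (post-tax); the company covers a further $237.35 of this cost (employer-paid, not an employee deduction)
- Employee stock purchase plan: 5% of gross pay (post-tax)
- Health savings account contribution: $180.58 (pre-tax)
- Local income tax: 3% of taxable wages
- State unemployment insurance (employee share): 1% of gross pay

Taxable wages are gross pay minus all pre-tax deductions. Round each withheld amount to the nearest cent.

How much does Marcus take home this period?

$3,138.36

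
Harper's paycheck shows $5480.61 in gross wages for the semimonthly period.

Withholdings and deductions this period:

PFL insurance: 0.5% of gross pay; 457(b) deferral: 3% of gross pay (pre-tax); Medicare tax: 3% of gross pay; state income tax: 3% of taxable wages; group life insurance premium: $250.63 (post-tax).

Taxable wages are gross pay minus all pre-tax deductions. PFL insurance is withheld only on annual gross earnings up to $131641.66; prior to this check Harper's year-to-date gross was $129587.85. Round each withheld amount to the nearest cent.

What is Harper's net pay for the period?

457(b) deferral: $5480.61 × 0.03 = $164.42
Taxable wages = $5480.61 − $164.42 = $5316.19
State income tax: $5316.19 × 0.03 = $159.49
PFL insurance: only $131641.66 − $129587.85 = $2053.81 of this check is subject → $2053.81 × 0.005 = $10.27
Medicare tax: $5480.61 × 0.03 = $164.42
Group life insurance premium: $250.63
Total deductions = $164.42 + $159.49 + $10.27 + $164.42 + $250.63 = $749.23
Net pay = $5480.61 − $749.23 = $4731.38

$4731.38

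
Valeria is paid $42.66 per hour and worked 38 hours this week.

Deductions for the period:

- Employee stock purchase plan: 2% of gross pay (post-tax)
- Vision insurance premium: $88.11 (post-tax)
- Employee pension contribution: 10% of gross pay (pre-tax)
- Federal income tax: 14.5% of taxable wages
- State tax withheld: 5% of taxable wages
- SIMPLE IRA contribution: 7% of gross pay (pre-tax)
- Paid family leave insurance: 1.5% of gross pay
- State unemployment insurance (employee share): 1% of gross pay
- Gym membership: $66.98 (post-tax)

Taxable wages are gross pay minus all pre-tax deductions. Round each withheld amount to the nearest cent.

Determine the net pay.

Gross pay: 38 × $42.66 = $1621.08
SIMPLE IRA contribution: $1621.08 × 0.07 = $113.48
Employee pension contribution: $1621.08 × 0.1 = $162.11
Pre-tax total = $113.48 + $162.11 = $275.59
Taxable wages = $1621.08 − $275.59 = $1345.49
Federal income tax: $1345.49 × 0.145 = $195.10
State tax withheld: $1345.49 × 0.05 = $67.27
State unemployment insurance (employee share): $1621.08 × 0.01 = $16.21
Paid family leave insurance: $1621.08 × 0.015 = $24.32
Employee stock purchase plan: $1621.08 × 0.02 = $32.42
Gym membership: $66.98
Vision insurance premium: $88.11
Total deductions = $113.48 + $162.11 + $195.10 + $67.27 + $16.21 + $24.32 + $32.42 + $66.98 + $88.11 = $766.00
Net pay = $1621.08 − $766.00 = $855.08

$855.08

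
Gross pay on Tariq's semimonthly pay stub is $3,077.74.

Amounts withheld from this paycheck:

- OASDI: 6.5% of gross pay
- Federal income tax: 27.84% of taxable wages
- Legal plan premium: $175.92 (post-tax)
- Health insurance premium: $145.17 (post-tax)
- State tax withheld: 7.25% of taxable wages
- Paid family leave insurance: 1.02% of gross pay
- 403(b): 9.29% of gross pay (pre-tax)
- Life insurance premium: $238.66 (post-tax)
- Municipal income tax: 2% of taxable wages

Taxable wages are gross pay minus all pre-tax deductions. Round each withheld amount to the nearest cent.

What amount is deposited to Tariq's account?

403(b): $3,077.74 × 0.0929 = $285.92
Taxable wages = $3,077.74 − $285.92 = $2,791.82
State tax withheld: $2,791.82 × 0.0725 = $202.41
Federal income tax: $2,791.82 × 0.2784 = $777.24
Municipal income tax: $2,791.82 × 0.02 = $55.84
Paid family leave insurance: $3,077.74 × 0.0102 = $31.39
OASDI: $3,077.74 × 0.065 = $200.05
Life insurance premium: $238.66
Legal plan premium: $175.92
Health insurance premium: $145.17
Total deductions = $285.92 + $202.41 + $777.24 + $55.84 + $31.39 + $200.05 + $238.66 + $175.92 + $145.17 = $2,112.60
Net pay = $3,077.74 − $2,112.60 = $965.14

$965.14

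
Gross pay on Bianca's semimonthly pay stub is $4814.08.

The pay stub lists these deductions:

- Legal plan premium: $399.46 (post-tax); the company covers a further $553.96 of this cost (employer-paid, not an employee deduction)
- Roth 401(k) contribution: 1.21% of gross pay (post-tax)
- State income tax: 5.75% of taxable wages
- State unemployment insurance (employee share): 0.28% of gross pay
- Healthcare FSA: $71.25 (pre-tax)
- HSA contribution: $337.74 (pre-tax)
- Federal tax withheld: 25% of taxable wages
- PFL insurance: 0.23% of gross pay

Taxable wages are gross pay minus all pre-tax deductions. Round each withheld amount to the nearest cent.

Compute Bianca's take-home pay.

$2568.27

Healthcare FSA: $71.25
HSA contribution: $337.74
Pre-tax total = $71.25 + $337.74 = $408.99
Taxable wages = $4814.08 − $408.99 = $4405.09
Federal tax withheld: $4405.09 × 0.25 = $1101.27
State income tax: $4405.09 × 0.0575 = $253.29
PFL insurance: $4814.08 × 0.0023 = $11.07
State unemployment insurance (employee share): $4814.08 × 0.0028 = $13.48
Roth 401(k) contribution: $4814.08 × 0.0121 = $58.25
Legal plan premium: $399.46
(Employer's $553.96 toward legal plan premium is not withheld from the employee.)
Total deductions = $71.25 + $337.74 + $1101.27 + $253.29 + $11.07 + $13.48 + $58.25 + $399.46 = $2245.81
Net pay = $4814.08 − $2245.81 = $2568.27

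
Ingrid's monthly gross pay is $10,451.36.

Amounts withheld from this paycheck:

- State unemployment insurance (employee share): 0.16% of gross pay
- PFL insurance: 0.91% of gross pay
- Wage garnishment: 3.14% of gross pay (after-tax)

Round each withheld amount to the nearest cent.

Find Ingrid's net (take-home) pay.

$10,011.36

State unemployment insurance (employee share): $10,451.36 × 0.0016 = $16.72
PFL insurance: $10,451.36 × 0.0091 = $95.11
Wage garnishment: $10,451.36 × 0.0314 = $328.17
Total deductions = $16.72 + $95.11 + $328.17 = $440.00
Net pay = $10,451.36 − $440.00 = $10,011.36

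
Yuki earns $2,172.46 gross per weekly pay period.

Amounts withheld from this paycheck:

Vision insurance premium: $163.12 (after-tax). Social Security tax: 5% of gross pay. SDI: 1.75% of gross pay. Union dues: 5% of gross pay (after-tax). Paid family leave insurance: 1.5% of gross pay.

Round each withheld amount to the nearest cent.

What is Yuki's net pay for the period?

$1,721.49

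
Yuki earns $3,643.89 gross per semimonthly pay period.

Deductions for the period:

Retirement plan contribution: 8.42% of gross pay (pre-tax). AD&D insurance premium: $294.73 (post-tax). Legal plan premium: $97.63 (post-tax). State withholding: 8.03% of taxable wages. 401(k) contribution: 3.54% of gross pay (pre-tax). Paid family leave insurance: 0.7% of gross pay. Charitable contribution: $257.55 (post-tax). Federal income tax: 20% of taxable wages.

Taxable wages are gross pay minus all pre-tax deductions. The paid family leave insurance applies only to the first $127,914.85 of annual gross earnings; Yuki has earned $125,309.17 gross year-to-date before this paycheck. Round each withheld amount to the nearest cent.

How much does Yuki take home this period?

$1,640.70

401(k) contribution: $3,643.89 × 0.0354 = $128.99
Retirement plan contribution: $3,643.89 × 0.0842 = $306.82
Pre-tax total = $128.99 + $306.82 = $435.81
Taxable wages = $3,643.89 − $435.81 = $3,208.08
Federal income tax: $3,208.08 × 0.2 = $641.62
State withholding: $3,208.08 × 0.0803 = $257.61
Paid family leave insurance: only $127,914.85 − $125,309.17 = $2,605.68 of this check is subject → $2,605.68 × 0.007 = $18.24
AD&D insurance premium: $294.73
Charitable contribution: $257.55
Legal plan premium: $97.63
Total deductions = $128.99 + $306.82 + $641.62 + $257.61 + $18.24 + $294.73 + $257.55 + $97.63 = $2,003.19
Net pay = $3,643.89 − $2,003.19 = $1,640.70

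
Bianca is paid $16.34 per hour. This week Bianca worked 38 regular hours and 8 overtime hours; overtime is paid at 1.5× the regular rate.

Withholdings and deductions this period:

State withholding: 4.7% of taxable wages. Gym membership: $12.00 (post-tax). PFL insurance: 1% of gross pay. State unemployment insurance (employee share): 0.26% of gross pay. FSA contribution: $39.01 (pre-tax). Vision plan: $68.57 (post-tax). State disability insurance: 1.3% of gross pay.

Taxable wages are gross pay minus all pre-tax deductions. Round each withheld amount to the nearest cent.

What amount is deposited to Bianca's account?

$639.94

Regular pay: 38 × $16.34 = $620.92
Overtime pay: 8 × $16.34 × 1.5 = $196.08
Gross pay = $620.92 + $196.08 = $817.00
FSA contribution: $39.01
Taxable wages = $817.00 − $39.01 = $777.99
State withholding: $777.99 × 0.047 = $36.57
State disability insurance: $817.00 × 0.013 = $10.62
PFL insurance: $817.00 × 0.01 = $8.17
State unemployment insurance (employee share): $817.00 × 0.0026 = $2.12
Vision plan: $68.57
Gym membership: $12.00
Total deductions = $39.01 + $36.57 + $10.62 + $8.17 + $2.12 + $68.57 + $12.00 = $177.06
Net pay = $817.00 − $177.06 = $639.94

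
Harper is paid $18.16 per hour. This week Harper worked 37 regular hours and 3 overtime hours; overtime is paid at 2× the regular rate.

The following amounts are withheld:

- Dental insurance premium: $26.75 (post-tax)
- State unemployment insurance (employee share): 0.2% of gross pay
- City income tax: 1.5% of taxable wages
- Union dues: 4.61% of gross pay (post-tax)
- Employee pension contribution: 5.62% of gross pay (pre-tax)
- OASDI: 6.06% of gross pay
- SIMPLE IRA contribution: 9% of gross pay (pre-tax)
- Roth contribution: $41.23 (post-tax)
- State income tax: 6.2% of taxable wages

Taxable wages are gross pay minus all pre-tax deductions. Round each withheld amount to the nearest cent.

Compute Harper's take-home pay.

Regular pay: 37 × $18.16 = $671.92
Overtime pay: 3 × $18.16 × 2 = $108.96
Gross pay = $671.92 + $108.96 = $780.88
SIMPLE IRA contribution: $780.88 × 0.09 = $70.28
Employee pension contribution: $780.88 × 0.0562 = $43.89
Pre-tax total = $70.28 + $43.89 = $114.17
Taxable wages = $780.88 − $114.17 = $666.71
State income tax: $666.71 × 0.062 = $41.34
City income tax: $666.71 × 0.015 = $10.00
OASDI: $780.88 × 0.0606 = $47.32
State unemployment insurance (employee share): $780.88 × 0.002 = $1.56
Dental insurance premium: $26.75
Roth contribution: $41.23
Union dues: $780.88 × 0.0461 = $36.00
Total deductions = $70.28 + $43.89 + $41.34 + $10.00 + $47.32 + $1.56 + $26.75 + $41.23 + $36.00 = $318.37
Net pay = $780.88 − $318.37 = $462.51

$462.51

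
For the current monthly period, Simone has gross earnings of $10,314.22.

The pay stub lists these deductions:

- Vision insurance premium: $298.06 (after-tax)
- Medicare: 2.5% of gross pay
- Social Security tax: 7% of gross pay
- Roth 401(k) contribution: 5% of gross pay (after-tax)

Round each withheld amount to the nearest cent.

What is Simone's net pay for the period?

Medicare: $10,314.22 × 0.025 = $257.86
Social Security tax: $10,314.22 × 0.07 = $722.00
Roth 401(k) contribution: $10,314.22 × 0.05 = $515.71
Vision insurance premium: $298.06
Total deductions = $257.86 + $722.00 + $515.71 + $298.06 = $1,793.63
Net pay = $10,314.22 − $1,793.63 = $8,520.59

$8,520.59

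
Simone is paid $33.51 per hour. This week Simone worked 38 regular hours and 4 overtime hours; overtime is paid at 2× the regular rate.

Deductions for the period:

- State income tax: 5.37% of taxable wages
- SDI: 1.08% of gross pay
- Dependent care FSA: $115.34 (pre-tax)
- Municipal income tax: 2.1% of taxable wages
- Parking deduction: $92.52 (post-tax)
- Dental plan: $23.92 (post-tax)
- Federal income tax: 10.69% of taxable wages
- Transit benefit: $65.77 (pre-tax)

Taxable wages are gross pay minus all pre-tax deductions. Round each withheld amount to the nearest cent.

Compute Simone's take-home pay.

$980.22

Regular pay: 38 × $33.51 = $1273.38
Overtime pay: 4 × $33.51 × 2 = $268.08
Gross pay = $1273.38 + $268.08 = $1541.46
Transit benefit: $65.77
Dependent care FSA: $115.34
Pre-tax total = $65.77 + $115.34 = $181.11
Taxable wages = $1541.46 − $181.11 = $1360.35
State income tax: $1360.35 × 0.0537 = $73.05
Federal income tax: $1360.35 × 0.1069 = $145.42
Municipal income tax: $1360.35 × 0.021 = $28.57
SDI: $1541.46 × 0.0108 = $16.65
Parking deduction: $92.52
Dental plan: $23.92
Total deductions = $65.77 + $115.34 + $73.05 + $145.42 + $28.57 + $16.65 + $92.52 + $23.92 = $561.24
Net pay = $1541.46 − $561.24 = $980.22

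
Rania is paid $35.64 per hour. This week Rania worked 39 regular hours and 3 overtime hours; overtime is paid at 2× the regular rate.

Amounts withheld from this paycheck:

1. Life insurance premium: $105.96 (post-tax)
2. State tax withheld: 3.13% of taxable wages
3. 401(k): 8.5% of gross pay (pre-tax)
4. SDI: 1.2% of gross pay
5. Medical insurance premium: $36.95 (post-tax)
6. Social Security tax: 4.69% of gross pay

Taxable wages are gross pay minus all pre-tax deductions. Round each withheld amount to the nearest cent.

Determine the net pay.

$1,184.17

Regular pay: 39 × $35.64 = $1,389.96
Overtime pay: 3 × $35.64 × 2 = $213.84
Gross pay = $1,389.96 + $213.84 = $1,603.80
401(k): $1,603.80 × 0.085 = $136.32
Taxable wages = $1,603.80 − $136.32 = $1,467.48
State tax withheld: $1,467.48 × 0.0313 = $45.93
Social Security tax: $1,603.80 × 0.0469 = $75.22
SDI: $1,603.80 × 0.012 = $19.25
Medical insurance premium: $36.95
Life insurance premium: $105.96
Total deductions = $136.32 + $45.93 + $75.22 + $19.25 + $36.95 + $105.96 = $419.63
Net pay = $1,603.80 − $419.63 = $1,184.17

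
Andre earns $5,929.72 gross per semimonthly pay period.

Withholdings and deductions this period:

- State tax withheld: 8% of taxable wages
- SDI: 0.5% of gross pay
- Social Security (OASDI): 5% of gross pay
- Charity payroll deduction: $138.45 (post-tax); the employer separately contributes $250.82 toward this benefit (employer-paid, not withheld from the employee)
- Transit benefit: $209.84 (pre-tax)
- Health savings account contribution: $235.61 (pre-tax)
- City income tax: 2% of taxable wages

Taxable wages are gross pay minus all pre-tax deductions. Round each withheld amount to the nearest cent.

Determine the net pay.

$4,471.25

Transit benefit: $209.84
Health savings account contribution: $235.61
Pre-tax total = $209.84 + $235.61 = $445.45
Taxable wages = $5,929.72 − $445.45 = $5,484.27
City income tax: $5,484.27 × 0.02 = $109.69
State tax withheld: $5,484.27 × 0.08 = $438.74
SDI: $5,929.72 × 0.005 = $29.65
Social Security (OASDI): $5,929.72 × 0.05 = $296.49
Charity payroll deduction: $138.45
(Employer's $250.82 toward charity payroll deduction is not withheld from the employee.)
Total deductions = $209.84 + $235.61 + $109.69 + $438.74 + $29.65 + $296.49 + $138.45 = $1,458.47
Net pay = $5,929.72 − $1,458.47 = $4,471.25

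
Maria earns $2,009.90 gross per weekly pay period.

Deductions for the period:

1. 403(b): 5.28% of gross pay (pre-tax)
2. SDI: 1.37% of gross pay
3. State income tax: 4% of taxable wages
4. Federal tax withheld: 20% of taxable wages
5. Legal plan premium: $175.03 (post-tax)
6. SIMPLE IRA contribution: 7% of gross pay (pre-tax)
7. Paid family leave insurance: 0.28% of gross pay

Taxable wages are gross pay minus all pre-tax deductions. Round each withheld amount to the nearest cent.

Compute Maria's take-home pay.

SIMPLE IRA contribution: $2,009.90 × 0.07 = $140.69
403(b): $2,009.90 × 0.0528 = $106.12
Pre-tax total = $140.69 + $106.12 = $246.81
Taxable wages = $2,009.90 − $246.81 = $1,763.09
Federal tax withheld: $1,763.09 × 0.2 = $352.62
State income tax: $1,763.09 × 0.04 = $70.52
Paid family leave insurance: $2,009.90 × 0.0028 = $5.63
SDI: $2,009.90 × 0.0137 = $27.54
Legal plan premium: $175.03
Total deductions = $140.69 + $106.12 + $352.62 + $70.52 + $5.63 + $27.54 + $175.03 = $878.15
Net pay = $2,009.90 − $878.15 = $1,131.75

$1,131.75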